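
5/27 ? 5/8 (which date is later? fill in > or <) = >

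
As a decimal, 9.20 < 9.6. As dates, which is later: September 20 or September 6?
September 20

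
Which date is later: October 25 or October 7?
October 25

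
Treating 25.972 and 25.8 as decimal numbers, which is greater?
25.972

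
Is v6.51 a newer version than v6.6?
Yes. Version numbers are compared segment by segment as integers, not as decimals: minor version 51 > 6, so v6.51 > v6.6 (even though the decimal 6.51 < 6.6).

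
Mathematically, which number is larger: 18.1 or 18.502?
18.502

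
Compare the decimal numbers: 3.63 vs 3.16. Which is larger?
3.63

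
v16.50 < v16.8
False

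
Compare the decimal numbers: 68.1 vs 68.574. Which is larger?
68.574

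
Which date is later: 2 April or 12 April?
12 April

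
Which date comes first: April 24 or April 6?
April 6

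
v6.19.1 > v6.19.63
False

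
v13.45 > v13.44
True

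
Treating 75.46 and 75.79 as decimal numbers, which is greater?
75.79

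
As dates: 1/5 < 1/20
True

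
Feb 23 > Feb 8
True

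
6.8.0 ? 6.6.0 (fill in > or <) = >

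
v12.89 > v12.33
True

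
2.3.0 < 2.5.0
True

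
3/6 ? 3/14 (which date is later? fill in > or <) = <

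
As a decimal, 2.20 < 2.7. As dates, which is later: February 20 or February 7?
February 20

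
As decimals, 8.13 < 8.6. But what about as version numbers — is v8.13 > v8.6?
True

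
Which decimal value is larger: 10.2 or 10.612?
10.612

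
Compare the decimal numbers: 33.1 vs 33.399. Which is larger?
33.399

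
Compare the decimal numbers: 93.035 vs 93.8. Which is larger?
93.8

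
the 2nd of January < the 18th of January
True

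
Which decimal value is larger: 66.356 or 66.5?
66.5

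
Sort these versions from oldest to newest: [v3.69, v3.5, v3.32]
[v3.5, v3.32, v3.69]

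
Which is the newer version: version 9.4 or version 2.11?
version 9.4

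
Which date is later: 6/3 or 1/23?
6/3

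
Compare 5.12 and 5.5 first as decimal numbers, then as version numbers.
As decimals: 5.12 < 5.5. As versions: v5.12 > v5.5 (minor version 12 > 5).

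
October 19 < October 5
False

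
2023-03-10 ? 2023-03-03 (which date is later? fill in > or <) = >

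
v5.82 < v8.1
True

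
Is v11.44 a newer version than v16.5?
No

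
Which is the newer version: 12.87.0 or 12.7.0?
12.87.0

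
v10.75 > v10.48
True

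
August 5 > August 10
False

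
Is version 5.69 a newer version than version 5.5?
Yes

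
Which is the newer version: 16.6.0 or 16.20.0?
16.20.0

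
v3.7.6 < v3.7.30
True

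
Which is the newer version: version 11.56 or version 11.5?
version 11.56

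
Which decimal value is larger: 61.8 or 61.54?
61.8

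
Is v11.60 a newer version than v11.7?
Yes. Version numbers are compared segment by segment as integers, not as decimals: minor version 60 > 7, so v11.60 > v11.7 (even though the decimal 11.60 < 11.7).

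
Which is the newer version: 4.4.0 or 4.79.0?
4.79.0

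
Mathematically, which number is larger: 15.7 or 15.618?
15.7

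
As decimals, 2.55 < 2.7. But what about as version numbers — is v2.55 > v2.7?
True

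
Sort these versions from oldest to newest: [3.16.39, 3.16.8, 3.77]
[3.16.8, 3.16.39, 3.77]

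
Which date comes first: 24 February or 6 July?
24 February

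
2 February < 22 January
False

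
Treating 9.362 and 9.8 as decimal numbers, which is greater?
9.8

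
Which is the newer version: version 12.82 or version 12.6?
version 12.82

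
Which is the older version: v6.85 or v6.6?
v6.6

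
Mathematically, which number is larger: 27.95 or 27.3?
27.95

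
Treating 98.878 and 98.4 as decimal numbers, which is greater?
98.878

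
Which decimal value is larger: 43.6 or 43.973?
43.973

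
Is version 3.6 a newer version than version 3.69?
No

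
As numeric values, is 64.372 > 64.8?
False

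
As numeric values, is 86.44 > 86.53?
False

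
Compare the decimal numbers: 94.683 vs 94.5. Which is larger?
94.683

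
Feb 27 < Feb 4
False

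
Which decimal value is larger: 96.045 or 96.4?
96.4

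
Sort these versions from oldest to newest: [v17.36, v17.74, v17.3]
[v17.3, v17.36, v17.74]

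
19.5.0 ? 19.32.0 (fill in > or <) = <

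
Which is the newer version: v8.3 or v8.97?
v8.97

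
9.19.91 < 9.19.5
False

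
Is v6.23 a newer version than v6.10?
Yes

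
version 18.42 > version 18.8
True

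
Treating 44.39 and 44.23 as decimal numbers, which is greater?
44.39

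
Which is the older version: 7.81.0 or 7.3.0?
7.3.0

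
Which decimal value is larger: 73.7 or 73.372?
73.7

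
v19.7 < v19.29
True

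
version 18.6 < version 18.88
True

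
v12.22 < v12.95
True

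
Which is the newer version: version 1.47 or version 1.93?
version 1.93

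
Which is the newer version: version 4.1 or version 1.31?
version 4.1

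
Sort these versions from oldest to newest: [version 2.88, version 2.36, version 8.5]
[version 2.36, version 2.88, version 8.5]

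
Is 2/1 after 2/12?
No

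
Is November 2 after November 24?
No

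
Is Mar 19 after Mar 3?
Yes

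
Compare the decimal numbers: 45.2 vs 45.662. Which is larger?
45.662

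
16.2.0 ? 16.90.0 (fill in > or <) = <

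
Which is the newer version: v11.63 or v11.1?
v11.63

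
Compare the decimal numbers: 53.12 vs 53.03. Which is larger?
53.12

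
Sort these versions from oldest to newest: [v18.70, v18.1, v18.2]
[v18.1, v18.2, v18.70]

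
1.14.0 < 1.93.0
True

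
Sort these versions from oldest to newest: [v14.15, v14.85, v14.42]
[v14.15, v14.42, v14.85]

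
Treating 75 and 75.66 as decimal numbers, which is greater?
75.66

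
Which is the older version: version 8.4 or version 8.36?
version 8.4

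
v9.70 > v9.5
True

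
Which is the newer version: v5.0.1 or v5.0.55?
v5.0.55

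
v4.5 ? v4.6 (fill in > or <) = <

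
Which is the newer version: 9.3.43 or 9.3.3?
9.3.43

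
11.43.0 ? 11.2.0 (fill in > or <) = >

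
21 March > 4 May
False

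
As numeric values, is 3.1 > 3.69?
False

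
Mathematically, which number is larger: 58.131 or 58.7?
58.7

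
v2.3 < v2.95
True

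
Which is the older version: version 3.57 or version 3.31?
version 3.31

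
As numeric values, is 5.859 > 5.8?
True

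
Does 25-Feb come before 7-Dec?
Yes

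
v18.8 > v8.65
True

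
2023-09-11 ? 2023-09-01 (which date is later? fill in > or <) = >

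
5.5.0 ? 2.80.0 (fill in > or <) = >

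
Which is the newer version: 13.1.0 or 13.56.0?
13.56.0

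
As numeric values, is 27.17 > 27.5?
False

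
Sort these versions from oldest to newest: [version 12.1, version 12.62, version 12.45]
[version 12.1, version 12.45, version 12.62]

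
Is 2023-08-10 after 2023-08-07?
Yes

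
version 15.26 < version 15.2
False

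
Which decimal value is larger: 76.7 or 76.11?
76.7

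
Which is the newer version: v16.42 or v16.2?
v16.42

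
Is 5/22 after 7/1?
No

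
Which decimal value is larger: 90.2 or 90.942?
90.942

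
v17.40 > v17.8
True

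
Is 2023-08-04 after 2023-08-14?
No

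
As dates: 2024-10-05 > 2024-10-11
False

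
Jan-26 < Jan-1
False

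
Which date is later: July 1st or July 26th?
July 26th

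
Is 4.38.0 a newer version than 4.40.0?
No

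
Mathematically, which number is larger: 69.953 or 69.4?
69.953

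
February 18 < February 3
False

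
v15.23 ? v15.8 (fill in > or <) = >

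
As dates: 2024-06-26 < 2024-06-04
False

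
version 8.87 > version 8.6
True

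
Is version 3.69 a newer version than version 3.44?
Yes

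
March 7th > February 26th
True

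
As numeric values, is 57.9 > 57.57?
True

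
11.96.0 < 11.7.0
False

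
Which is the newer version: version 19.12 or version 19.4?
version 19.12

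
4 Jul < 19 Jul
True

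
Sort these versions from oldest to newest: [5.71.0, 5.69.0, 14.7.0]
[5.69.0, 5.71.0, 14.7.0]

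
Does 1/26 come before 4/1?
Yes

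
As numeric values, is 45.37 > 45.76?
False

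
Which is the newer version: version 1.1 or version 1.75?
version 1.75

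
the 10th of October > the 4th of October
True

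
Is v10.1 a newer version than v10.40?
No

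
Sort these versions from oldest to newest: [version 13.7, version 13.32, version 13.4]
[version 13.4, version 13.7, version 13.32]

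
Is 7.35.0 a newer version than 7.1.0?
Yes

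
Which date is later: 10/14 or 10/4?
10/14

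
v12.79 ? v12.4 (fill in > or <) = >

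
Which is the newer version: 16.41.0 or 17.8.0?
17.8.0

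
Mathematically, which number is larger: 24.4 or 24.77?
24.77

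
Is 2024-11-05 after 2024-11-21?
No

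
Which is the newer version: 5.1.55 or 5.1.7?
5.1.55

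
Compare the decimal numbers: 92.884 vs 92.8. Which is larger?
92.884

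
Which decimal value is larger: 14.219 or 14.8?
14.8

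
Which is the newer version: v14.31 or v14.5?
v14.31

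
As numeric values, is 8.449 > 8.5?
False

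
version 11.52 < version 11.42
False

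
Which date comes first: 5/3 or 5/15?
5/3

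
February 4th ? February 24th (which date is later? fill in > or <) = <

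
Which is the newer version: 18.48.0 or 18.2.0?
18.48.0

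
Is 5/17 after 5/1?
Yes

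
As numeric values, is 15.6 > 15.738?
False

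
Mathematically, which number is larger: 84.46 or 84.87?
84.87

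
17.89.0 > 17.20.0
True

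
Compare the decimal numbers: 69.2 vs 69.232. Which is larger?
69.232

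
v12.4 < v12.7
True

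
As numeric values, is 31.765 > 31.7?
True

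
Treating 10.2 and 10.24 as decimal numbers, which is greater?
10.24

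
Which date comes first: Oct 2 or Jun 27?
Jun 27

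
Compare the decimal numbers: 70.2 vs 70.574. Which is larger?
70.574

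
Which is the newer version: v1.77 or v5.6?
v5.6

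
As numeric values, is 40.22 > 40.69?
False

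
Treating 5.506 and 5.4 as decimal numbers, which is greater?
5.506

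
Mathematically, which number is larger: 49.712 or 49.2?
49.712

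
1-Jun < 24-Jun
True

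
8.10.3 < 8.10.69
True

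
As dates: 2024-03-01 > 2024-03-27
False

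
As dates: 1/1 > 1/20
False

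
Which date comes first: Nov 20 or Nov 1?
Nov 1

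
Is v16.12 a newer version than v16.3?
Yes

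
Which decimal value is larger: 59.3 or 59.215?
59.3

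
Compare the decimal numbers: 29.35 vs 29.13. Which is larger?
29.35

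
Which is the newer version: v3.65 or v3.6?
v3.65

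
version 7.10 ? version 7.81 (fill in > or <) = <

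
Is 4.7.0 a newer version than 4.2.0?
Yes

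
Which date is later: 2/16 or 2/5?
2/16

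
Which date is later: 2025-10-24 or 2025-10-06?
2025-10-24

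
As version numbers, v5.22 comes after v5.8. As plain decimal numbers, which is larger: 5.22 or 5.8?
5.8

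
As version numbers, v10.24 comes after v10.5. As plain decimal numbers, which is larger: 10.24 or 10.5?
10.5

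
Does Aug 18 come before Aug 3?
No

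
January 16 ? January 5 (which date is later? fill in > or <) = >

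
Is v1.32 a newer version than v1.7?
Yes. Version numbers are compared segment by segment as integers, not as decimals: minor version 32 > 7, so v1.32 > v1.7 (even though the decimal 1.32 < 1.7).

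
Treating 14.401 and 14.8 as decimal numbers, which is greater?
14.8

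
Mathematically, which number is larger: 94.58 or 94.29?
94.58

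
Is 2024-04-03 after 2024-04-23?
No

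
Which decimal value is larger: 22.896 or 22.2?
22.896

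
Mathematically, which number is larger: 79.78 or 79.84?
79.84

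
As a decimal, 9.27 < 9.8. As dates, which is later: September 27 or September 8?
September 27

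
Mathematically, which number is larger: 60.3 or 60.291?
60.3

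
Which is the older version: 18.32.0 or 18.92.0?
18.32.0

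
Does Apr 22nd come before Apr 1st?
No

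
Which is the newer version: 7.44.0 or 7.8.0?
7.44.0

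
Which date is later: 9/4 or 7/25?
9/4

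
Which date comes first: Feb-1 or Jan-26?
Jan-26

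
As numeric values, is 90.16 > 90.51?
False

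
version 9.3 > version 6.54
True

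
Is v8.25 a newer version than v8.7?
Yes. Version numbers are compared segment by segment as integers, not as decimals: minor version 25 > 7, so v8.25 > v8.7 (even though the decimal 8.25 < 8.7).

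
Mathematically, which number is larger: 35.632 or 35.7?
35.7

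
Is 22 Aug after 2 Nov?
No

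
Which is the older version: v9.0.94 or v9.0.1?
v9.0.1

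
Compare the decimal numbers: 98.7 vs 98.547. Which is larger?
98.7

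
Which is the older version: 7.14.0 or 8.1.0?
7.14.0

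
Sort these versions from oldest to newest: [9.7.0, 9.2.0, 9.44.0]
[9.2.0, 9.7.0, 9.44.0]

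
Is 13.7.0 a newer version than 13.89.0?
No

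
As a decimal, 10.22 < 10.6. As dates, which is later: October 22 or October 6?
October 22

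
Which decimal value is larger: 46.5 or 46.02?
46.5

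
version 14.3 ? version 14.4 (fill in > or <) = <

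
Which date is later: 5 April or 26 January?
5 April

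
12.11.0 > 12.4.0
True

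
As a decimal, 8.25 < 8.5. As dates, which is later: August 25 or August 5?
August 25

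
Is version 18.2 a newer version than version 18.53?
No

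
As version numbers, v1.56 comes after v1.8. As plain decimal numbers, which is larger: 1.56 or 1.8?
1.8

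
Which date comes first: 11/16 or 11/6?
11/6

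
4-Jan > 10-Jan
False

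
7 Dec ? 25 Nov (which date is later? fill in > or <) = >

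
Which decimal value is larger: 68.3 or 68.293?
68.3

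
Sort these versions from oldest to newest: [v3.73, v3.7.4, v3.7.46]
[v3.7.4, v3.7.46, v3.73]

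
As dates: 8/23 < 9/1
True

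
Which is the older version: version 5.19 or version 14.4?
version 5.19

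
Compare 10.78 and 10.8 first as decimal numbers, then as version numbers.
As decimals: 10.78 < 10.8. As versions: v10.78 > v10.8 (minor version 78 > 8).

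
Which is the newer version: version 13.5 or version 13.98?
version 13.98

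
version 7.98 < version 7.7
False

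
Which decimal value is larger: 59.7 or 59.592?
59.7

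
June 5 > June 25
False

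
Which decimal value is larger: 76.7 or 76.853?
76.853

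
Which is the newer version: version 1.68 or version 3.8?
version 3.8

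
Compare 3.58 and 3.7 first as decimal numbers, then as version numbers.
As decimals: 3.58 < 3.7. As versions: v3.58 > v3.7 (minor version 58 > 7).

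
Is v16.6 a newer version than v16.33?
No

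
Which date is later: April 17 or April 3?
April 17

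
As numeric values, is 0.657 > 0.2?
True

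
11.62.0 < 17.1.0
True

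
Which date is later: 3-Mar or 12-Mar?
12-Mar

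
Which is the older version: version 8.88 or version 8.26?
version 8.26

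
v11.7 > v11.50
False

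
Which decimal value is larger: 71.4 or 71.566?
71.566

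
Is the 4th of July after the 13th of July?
No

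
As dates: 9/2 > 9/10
False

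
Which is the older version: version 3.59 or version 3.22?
version 3.22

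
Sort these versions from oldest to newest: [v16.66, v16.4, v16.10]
[v16.4, v16.10, v16.66]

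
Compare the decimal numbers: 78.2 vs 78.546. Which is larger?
78.546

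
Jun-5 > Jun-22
False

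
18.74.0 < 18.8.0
False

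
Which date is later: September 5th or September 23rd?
September 23rd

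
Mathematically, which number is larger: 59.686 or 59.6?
59.686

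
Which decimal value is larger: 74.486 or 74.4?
74.486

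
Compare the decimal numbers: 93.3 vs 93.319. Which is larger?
93.319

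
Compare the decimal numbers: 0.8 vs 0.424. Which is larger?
0.8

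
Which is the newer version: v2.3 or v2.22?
v2.22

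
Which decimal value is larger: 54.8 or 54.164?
54.8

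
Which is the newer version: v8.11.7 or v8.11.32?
v8.11.32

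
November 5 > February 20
True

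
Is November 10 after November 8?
Yes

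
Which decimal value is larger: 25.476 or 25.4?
25.476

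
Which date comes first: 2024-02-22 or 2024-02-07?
2024-02-07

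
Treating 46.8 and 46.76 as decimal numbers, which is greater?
46.8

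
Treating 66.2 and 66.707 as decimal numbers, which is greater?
66.707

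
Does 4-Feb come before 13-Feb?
Yes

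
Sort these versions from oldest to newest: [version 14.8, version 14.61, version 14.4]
[version 14.4, version 14.8, version 14.61]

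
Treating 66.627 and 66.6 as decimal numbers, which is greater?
66.627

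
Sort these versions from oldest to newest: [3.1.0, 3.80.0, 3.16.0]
[3.1.0, 3.16.0, 3.80.0]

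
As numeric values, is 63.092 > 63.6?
False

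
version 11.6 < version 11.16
True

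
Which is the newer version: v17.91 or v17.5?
v17.91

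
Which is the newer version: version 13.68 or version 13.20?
version 13.68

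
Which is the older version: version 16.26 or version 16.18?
version 16.18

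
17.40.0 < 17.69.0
True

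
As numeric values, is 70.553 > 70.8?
False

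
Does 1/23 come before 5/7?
Yes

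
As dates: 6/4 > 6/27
False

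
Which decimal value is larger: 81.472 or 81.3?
81.472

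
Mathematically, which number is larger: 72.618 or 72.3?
72.618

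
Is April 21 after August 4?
No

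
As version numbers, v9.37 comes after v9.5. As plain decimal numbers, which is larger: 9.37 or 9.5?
9.5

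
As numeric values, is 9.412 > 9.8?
False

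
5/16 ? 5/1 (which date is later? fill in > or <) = >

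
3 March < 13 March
True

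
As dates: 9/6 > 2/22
True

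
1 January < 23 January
True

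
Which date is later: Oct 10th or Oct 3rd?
Oct 10th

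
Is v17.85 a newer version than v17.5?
Yes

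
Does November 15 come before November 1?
No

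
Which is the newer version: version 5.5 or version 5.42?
version 5.42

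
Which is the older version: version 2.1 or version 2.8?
version 2.1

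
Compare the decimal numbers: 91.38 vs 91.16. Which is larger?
91.38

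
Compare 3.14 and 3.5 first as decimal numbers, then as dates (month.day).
As decimals: 3.14 < 3.5. As dates: 3/14 is later than 3/5 (day 14 > day 5).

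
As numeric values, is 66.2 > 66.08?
True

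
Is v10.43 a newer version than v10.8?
Yes. Version numbers are compared segment by segment as integers, not as decimals: minor version 43 > 8, so v10.43 > v10.8 (even though the decimal 10.43 < 10.8).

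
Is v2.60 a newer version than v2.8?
Yes. Version numbers are compared segment by segment as integers, not as decimals: minor version 60 > 8, so v2.60 > v2.8 (even though the decimal 2.60 < 2.8).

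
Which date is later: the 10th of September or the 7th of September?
the 10th of September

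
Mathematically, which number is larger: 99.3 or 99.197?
99.3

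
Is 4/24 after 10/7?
No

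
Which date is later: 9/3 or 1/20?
9/3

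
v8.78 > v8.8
True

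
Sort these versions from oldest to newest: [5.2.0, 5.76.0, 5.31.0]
[5.2.0, 5.31.0, 5.76.0]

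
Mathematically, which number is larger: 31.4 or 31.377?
31.4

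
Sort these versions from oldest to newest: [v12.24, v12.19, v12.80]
[v12.19, v12.24, v12.80]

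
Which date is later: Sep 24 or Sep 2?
Sep 24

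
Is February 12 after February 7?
Yes. Day 12 comes after day 7 in February — this is a date comparison, not a decimal one (the decimal 2.12 would be smaller than 2.7).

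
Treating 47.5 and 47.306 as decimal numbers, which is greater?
47.5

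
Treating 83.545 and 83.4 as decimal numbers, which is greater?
83.545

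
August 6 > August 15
False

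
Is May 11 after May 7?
Yes. Day 11 comes after day 7 in May — this is a date comparison, not a decimal one (the decimal 5.11 would be smaller than 5.7).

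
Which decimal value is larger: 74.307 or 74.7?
74.7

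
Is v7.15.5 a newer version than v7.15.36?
No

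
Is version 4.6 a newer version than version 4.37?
No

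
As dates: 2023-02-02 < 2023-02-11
True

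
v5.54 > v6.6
False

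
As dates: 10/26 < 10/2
False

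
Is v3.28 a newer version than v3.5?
Yes. Version numbers are compared segment by segment as integers, not as decimals: minor version 28 > 5, so v3.28 > v3.5 (even though the decimal 3.28 < 3.5).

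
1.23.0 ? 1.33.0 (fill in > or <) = <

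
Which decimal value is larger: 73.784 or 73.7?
73.784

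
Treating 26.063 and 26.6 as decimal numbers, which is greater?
26.6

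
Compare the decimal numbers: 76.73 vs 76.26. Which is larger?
76.73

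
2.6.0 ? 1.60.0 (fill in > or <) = >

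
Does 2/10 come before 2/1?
No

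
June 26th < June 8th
False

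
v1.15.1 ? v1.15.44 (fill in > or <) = <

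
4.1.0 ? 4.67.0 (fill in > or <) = <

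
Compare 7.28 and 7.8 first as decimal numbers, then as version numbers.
As decimals: 7.28 < 7.8. As versions: v7.28 > v7.8 (minor version 28 > 8).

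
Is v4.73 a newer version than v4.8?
Yes. Version numbers are compared segment by segment as integers, not as decimals: minor version 73 > 8, so v4.73 > v4.8 (even though the decimal 4.73 < 4.8).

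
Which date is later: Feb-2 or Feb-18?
Feb-18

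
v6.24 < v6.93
True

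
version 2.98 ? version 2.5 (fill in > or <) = >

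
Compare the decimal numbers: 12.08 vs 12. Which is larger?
12.08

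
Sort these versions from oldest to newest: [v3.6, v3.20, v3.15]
[v3.6, v3.15, v3.20]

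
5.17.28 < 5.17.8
False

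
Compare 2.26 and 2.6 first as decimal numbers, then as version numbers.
As decimals: 2.26 < 2.6. As versions: v2.26 > v2.6 (minor version 26 > 6).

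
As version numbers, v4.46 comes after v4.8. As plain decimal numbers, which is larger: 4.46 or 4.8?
4.8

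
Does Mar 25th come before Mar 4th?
No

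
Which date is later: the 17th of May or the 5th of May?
the 17th of May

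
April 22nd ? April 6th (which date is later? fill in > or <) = >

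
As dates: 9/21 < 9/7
False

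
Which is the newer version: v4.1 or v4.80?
v4.80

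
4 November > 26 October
True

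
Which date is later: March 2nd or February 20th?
March 2nd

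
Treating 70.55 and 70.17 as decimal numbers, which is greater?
70.55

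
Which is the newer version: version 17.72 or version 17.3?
version 17.72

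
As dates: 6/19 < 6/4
False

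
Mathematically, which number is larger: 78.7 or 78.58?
78.7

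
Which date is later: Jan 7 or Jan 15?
Jan 15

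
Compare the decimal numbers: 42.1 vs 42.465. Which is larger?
42.465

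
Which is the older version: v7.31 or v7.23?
v7.23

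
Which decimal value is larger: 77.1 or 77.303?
77.303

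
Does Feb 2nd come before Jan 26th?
No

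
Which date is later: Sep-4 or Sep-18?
Sep-18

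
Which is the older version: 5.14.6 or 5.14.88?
5.14.6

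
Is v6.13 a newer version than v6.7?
Yes. Version numbers are compared segment by segment as integers, not as decimals: minor version 13 > 7, so v6.13 > v6.7 (even though the decimal 6.13 < 6.7).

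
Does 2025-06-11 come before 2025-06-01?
No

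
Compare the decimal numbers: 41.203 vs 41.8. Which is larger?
41.8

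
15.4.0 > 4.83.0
True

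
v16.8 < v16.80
True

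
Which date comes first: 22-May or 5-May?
5-May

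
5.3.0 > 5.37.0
False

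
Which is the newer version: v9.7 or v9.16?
v9.16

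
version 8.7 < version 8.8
True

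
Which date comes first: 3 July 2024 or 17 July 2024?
3 July 2024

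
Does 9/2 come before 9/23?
Yes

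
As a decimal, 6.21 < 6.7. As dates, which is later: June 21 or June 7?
June 21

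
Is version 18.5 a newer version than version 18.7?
No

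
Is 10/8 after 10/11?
No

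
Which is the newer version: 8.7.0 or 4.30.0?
8.7.0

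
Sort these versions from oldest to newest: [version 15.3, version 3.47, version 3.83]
[version 3.47, version 3.83, version 15.3]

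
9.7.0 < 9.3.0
False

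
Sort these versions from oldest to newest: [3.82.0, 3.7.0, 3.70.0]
[3.7.0, 3.70.0, 3.82.0]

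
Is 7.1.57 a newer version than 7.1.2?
Yes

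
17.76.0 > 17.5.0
True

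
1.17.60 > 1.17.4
True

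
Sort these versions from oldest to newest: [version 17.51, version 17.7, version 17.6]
[version 17.6, version 17.7, version 17.51]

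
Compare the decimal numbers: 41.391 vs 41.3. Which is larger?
41.391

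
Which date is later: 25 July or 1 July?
25 July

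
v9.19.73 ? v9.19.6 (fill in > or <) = >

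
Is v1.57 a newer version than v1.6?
Yes. Version numbers are compared segment by segment as integers, not as decimals: minor version 57 > 6, so v1.57 > v1.6 (even though the decimal 1.57 < 1.6).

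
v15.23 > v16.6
False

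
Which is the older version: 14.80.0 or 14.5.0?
14.5.0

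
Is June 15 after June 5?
Yes. Day 15 comes after day 5 in June — this is a date comparison, not a decimal one (the decimal 6.15 would be smaller than 6.5).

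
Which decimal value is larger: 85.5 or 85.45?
85.5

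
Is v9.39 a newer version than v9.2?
Yes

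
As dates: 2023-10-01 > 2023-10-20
False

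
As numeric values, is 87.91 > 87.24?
True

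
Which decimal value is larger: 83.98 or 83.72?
83.98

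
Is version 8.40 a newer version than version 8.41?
No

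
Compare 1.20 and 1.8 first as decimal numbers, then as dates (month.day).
As decimals: 1.20 < 1.8. As dates: 1/20 is later than 1/8 (day 20 > day 8).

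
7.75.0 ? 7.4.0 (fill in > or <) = >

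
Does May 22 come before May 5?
No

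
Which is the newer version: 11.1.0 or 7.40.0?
11.1.0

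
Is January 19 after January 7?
Yes. Day 19 comes after day 7 in January — this is a date comparison, not a decimal one (the decimal 1.19 would be smaller than 1.7).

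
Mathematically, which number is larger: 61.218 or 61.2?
61.218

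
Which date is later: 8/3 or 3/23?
8/3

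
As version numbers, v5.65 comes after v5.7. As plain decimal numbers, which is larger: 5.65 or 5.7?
5.7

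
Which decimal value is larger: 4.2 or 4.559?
4.559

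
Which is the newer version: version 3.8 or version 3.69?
version 3.69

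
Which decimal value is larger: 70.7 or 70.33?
70.7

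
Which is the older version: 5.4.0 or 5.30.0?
5.4.0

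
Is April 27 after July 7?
No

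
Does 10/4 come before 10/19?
Yes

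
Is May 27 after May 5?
Yes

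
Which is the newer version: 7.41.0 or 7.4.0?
7.41.0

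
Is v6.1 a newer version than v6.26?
No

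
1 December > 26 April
True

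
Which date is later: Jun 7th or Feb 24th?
Jun 7th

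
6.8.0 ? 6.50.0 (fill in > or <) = <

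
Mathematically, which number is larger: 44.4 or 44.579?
44.579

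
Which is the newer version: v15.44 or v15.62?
v15.62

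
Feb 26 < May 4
True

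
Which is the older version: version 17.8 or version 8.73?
version 8.73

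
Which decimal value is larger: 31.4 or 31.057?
31.4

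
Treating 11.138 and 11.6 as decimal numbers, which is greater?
11.6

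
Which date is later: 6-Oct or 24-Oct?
24-Oct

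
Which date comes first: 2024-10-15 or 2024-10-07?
2024-10-07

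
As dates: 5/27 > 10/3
False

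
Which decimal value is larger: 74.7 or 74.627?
74.7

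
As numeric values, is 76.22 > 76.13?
True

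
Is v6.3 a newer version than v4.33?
Yes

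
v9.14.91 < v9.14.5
False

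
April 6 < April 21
True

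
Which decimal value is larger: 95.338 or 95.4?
95.4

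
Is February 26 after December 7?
No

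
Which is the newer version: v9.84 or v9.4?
v9.84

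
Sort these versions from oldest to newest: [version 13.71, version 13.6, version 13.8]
[version 13.6, version 13.8, version 13.71]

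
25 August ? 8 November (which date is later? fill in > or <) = <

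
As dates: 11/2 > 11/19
False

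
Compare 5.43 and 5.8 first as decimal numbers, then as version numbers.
As decimals: 5.43 < 5.8. As versions: v5.43 > v5.8 (minor version 43 > 8).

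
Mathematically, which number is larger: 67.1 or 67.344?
67.344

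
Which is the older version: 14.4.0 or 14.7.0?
14.4.0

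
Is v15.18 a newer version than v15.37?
No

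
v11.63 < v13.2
True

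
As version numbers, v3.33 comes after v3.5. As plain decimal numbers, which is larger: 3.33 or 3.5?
3.5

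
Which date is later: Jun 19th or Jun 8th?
Jun 19th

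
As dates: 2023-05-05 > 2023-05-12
False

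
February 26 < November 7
True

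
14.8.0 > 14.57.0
False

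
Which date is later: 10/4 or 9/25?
10/4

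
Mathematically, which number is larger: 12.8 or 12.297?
12.8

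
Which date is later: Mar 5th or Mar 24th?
Mar 24th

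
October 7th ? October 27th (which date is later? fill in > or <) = <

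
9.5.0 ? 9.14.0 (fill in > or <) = <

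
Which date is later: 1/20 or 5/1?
5/1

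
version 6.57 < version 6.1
False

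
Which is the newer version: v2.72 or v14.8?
v14.8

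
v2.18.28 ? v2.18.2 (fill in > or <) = >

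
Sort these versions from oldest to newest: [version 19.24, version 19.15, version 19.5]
[version 19.5, version 19.15, version 19.24]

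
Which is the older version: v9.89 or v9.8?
v9.8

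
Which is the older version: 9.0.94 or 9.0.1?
9.0.1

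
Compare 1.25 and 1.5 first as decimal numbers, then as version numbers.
As decimals: 1.25 < 1.5. As versions: v1.25 > v1.5 (minor version 25 > 5).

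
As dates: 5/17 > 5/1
True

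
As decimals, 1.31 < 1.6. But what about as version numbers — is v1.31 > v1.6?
True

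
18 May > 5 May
True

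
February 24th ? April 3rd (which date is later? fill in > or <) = <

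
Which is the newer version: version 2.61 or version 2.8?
version 2.61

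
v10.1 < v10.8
True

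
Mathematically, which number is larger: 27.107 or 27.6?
27.6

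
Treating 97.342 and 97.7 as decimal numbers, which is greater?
97.7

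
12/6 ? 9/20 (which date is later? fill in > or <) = >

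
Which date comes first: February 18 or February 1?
February 1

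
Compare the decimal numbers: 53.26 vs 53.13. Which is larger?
53.26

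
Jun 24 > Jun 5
True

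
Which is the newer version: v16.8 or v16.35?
v16.35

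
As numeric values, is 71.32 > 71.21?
True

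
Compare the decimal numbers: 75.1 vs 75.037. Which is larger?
75.1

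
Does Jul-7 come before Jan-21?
No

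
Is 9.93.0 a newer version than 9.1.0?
Yes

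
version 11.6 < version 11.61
True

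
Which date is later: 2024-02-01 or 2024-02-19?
2024-02-19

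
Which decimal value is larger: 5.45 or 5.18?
5.45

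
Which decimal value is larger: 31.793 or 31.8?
31.8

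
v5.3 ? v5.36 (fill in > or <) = <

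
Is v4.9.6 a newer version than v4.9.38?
No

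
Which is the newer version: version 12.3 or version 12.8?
version 12.8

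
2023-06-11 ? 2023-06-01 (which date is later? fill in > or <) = >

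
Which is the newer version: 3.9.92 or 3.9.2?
3.9.92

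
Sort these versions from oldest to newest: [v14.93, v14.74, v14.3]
[v14.3, v14.74, v14.93]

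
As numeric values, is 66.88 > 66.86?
True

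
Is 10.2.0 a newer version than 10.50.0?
No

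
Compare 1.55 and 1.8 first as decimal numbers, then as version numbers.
As decimals: 1.55 < 1.8. As versions: v1.55 > v1.8 (minor version 55 > 8).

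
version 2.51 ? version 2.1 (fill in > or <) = >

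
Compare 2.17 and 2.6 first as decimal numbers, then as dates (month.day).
As decimals: 2.17 < 2.6. As dates: 2/17 is later than 2/6 (day 17 > day 6).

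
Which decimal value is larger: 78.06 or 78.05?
78.06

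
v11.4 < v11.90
True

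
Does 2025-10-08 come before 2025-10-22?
Yes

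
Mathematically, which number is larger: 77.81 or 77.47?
77.81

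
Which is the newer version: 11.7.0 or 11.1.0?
11.7.0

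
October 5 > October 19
False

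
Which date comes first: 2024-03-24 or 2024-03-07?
2024-03-07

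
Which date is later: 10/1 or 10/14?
10/14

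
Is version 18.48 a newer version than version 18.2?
Yes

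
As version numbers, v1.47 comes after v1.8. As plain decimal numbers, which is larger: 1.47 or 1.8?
1.8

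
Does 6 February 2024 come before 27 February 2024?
Yes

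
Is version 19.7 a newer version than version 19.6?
Yes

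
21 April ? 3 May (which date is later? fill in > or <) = <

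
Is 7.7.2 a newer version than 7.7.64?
No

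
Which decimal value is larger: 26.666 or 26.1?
26.666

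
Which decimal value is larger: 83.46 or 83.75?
83.75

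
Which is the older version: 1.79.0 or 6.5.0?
1.79.0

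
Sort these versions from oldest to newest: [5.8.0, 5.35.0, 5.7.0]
[5.7.0, 5.8.0, 5.35.0]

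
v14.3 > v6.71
True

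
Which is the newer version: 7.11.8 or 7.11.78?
7.11.78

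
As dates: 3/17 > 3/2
True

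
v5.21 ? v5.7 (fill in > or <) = >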